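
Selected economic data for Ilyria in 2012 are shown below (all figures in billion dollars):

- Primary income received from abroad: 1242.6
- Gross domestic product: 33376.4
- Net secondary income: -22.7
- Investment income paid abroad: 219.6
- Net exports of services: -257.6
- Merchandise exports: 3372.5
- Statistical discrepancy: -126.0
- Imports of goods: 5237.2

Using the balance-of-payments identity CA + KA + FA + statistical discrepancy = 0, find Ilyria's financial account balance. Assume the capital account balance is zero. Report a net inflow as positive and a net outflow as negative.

1248.0

Goods balance = 3372.5 - 5237.2 = -1864.7
Services balance = -257.6
Trade balance (goods + services) = -1864.7 + (-257.6) = -2122.3
Net primary income = 1242.6 - 219.6 = 1023.0
Net secondary income = -22.7
Current account = -2122.3 + 1023.0 + (-22.7) = -1122.0
Financial account = -(-1122.0 + (-126.0)) = 1248.0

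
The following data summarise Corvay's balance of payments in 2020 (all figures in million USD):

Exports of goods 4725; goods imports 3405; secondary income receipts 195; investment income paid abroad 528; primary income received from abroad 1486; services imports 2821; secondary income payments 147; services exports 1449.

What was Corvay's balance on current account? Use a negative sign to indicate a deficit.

954

Goods balance = 4725 - 3405 = 1320
Services balance = 1449 - 2821 = -1372
Trade balance (goods + services) = 1320 + (-1372) = -52
Net primary income = 1486 - 528 = 958
Net secondary income = 195 - 147 = 48
Current account = -52 + 958 + 48 = 954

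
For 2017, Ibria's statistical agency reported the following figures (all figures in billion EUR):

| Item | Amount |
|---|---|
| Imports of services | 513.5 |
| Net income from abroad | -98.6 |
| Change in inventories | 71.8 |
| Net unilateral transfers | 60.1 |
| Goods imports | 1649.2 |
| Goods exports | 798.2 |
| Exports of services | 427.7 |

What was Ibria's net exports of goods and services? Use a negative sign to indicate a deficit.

-936.8

Goods balance = 798.2 - 1649.2 = -851.0
Services balance = 427.7 - 513.5 = -85.8
Trade balance (goods + services) = -851.0 + (-85.8) = -936.8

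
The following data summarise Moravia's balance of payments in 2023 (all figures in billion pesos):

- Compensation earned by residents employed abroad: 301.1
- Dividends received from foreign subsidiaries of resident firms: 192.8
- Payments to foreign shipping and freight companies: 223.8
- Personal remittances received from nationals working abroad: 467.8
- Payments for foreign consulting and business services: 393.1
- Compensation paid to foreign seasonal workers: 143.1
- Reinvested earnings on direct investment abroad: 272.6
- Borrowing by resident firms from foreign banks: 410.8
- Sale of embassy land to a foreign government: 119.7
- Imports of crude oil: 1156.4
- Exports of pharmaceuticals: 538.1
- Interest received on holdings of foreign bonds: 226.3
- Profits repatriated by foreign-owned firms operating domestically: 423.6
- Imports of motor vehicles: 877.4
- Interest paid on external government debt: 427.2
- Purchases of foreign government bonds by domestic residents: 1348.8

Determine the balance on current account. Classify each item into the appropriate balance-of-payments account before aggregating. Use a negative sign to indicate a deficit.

-1645.9

Goods: 538.1 - 1156.4 - 877.4 = -1495.7
Services: -393.1 - 223.8 = -616.9
Primary income: -143.1 + 192.8 - 423.6 - 427.2 + 226.3 + 301.1 + 272.6 = -1.1
Secondary income: 467.8
Current account = (-1495.7) + (-616.9) + (-1.1) + 467.8 = -1645.9
(Excluded from the current account — financial account: borrowing by resident firms from foreign banks 410.8, purchases of foreign government bonds by domestic residents 1348.8; capital account: sale of embassy land to a foreign government 119.7.)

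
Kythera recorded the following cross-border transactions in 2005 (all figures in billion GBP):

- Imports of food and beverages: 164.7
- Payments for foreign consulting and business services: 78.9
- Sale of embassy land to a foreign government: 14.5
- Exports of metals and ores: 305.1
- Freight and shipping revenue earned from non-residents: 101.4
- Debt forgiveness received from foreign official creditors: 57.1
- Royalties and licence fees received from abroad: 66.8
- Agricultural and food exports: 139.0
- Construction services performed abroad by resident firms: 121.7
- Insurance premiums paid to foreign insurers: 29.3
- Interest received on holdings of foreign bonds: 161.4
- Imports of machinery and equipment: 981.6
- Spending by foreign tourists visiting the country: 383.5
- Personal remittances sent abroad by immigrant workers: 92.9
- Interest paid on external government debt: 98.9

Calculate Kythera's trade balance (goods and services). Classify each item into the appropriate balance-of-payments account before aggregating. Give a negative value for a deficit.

-137.0

Goods: 305.1 - 164.7 + 139.0 - 981.6 = -702.2
Services: 121.7 - 78.9 + 383.5 + 66.8 - 29.3 + 101.4 = 565.2
Trade balance = -702.2 + 565.2 = -137.0
(Excluded from the trade balance — capital account: sale of embassy land to a foreign government 14.5, debt forgiveness received from foreign official creditors 57.1; primary income: interest received on holdings of foreign bonds 161.4, interest paid on external government debt 98.9; secondary income: personal remittances sent abroad by immigrant workers 92.9.)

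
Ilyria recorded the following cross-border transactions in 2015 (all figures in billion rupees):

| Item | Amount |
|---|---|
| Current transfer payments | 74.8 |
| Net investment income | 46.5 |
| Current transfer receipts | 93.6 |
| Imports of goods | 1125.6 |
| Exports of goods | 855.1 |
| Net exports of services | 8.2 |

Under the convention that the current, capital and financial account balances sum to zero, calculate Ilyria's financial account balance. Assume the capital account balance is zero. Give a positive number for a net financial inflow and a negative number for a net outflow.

197.0

Goods balance = 855.1 - 1125.6 = -270.5
Services balance = 8.2
Trade balance (goods + services) = -270.5 + 8.2 = -262.3
Net primary income = 46.5
Net secondary income = 93.6 - 74.8 = 18.8
Current account = -262.3 + 46.5 + 18.8 = -197.0
Financial account = -(-197.0) = 197.0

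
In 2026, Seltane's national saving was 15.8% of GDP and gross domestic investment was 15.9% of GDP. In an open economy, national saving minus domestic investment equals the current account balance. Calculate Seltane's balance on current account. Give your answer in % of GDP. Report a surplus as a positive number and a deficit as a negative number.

-0.1

S - I = CA (net lending to the rest of the world).
CA = S - I = 15.8 - 15.9 = -0.1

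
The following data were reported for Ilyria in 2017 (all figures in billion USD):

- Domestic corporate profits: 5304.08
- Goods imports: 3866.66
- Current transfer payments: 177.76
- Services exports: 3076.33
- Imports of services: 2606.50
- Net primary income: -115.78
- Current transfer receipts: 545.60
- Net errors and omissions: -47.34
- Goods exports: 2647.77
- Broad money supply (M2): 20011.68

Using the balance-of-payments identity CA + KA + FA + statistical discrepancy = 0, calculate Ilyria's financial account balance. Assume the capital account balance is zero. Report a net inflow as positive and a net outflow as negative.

Goods balance = 2647.77 - 3866.66 = -1218.89
Services balance = 3076.33 - 2606.50 = 469.83
Trade balance (goods + services) = -1218.89 + 469.83 = -749.06
Net primary income = -115.78
Net secondary income = 545.60 - 177.76 = 367.84
Current account = -749.06 + (-115.78) + 367.84 = -497.00
Financial account = -(-497.00 + (-47.34)) = 544.34

544.34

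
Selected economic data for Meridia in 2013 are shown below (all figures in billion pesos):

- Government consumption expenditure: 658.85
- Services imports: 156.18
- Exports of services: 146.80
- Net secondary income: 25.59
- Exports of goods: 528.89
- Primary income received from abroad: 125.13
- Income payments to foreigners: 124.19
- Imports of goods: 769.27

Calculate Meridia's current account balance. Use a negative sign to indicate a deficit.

Goods balance = 528.89 - 769.27 = -240.38
Services balance = 146.80 - 156.18 = -9.38
Trade balance (goods + services) = -240.38 + (-9.38) = -249.76
Net primary income = 125.13 - 124.19 = 0.94
Net secondary income = 25.59
Current account = -249.76 + 0.94 + 25.59 = -223.23

-223.23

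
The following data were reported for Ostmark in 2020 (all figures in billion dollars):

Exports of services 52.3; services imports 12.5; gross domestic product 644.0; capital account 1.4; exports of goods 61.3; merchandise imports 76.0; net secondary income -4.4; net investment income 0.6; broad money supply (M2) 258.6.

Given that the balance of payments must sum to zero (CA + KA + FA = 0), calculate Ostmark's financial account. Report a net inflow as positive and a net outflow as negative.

Goods balance = 61.3 - 76.0 = -14.7
Services balance = 52.3 - 12.5 = 39.8
Trade balance (goods + services) = -14.7 + 39.8 = 25.1
Net primary income = 0.6
Net secondary income = -4.4
Current account = 25.1 + 0.6 + (-4.4) = 21.3
Financial account = -(21.3 + 1.4) = -22.7

-22.7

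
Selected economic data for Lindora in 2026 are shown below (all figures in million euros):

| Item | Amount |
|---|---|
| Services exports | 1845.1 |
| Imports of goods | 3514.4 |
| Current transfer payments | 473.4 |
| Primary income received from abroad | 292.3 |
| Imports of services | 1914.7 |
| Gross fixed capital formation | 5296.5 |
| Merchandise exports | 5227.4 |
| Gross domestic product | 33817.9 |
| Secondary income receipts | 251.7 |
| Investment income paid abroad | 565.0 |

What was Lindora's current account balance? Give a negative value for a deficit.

Goods balance = 5227.4 - 3514.4 = 1713.0
Services balance = 1845.1 - 1914.7 = -69.6
Trade balance (goods + services) = 1713.0 + (-69.6) = 1643.4
Net primary income = 292.3 - 565.0 = -272.7
Net secondary income = 251.7 - 473.4 = -221.7
Current account = 1643.4 + (-272.7) + (-221.7) = 1149.0

1149.0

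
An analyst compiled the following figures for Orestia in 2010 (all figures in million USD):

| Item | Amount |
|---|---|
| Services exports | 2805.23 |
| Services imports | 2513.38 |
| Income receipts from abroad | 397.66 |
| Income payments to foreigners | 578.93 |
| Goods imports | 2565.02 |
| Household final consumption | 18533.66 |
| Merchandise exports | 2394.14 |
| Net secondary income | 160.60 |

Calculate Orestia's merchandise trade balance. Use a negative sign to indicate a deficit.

-170.88

Goods balance = 2394.14 - 2565.02 = -170.88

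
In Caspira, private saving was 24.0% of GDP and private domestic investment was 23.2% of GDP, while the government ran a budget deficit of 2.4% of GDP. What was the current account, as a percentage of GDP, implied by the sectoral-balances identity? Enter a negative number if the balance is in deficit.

By the sectoral-balances identity, CA = (S_private - I) + (T - G).
Private balance = 24.0 - 23.2 = 0.8
Government balance (T - G) = -2.4
CA = 0.8 + (-2.4) = -1.6

-1.6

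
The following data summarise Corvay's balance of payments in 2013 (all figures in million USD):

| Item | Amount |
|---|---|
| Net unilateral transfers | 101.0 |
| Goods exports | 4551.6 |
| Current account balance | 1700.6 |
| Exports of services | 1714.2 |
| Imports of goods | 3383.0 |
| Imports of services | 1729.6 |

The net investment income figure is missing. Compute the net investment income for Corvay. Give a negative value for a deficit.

446.4

Current account = goods balance + services balance + net primary income + net secondary income
Sum of the known components = 1254.2
Net investment income = CA - (known components) = 1700.6 - 1254.2 = 446.4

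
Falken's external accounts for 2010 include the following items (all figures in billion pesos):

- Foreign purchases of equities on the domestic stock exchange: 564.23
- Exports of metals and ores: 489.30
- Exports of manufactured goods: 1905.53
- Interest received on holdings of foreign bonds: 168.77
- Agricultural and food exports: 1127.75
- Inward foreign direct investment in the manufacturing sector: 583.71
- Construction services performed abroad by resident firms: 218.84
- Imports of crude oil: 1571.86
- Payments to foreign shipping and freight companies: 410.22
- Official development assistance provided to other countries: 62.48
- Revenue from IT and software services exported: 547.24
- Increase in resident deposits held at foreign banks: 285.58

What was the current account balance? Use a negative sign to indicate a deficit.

Goods: 489.30 - 1571.86 + 1905.53 + 1127.75 = 1950.72
Services: 547.24 - 410.22 + 218.84 = 355.86
Primary income: 168.77
Secondary income: -62.48
Current account = 1950.72 + 355.86 + 168.77 + (-62.48) = 2412.87
(Excluded from the current account — financial account: foreign purchases of equities on the domestic stock exchange 564.23, inward foreign direct investment in the manufacturing sector 583.71, increase in resident deposits held at foreign banks 285.58.)

2412.87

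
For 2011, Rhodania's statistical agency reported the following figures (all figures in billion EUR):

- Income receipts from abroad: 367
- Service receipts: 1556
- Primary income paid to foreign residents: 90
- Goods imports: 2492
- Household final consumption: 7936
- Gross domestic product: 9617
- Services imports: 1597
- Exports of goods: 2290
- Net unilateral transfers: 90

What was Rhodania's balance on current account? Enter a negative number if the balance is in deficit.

Goods balance = 2290 - 2492 = -202
Services balance = 1556 - 1597 = -41
Trade balance (goods + services) = -202 + (-41) = -243
Net primary income = 367 - 90 = 277
Net secondary income = 90
Current account = -243 + 277 + 90 = 124

124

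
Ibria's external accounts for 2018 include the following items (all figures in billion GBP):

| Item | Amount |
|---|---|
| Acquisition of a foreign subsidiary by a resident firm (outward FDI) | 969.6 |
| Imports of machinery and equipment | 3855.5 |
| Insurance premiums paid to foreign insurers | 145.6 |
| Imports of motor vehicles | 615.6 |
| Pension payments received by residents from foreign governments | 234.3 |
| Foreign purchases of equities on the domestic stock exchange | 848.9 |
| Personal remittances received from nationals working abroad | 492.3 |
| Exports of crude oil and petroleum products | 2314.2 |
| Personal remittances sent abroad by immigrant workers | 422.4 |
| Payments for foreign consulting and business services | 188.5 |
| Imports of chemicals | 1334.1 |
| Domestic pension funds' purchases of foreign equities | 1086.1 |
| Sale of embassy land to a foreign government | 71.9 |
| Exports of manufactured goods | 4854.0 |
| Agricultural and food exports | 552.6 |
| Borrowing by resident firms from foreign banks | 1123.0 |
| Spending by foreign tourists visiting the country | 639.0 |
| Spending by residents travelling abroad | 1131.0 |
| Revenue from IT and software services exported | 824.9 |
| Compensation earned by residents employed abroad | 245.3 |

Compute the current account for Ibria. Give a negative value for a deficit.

Goods: 4854.0 + 2314.2 - 615.6 - 1334.1 - 3855.5 + 552.6 = 1915.6
Services: 824.9 - 188.5 + 639.0 - 1131.0 - 145.6 = -1.2
Primary income: 245.3
Secondary income: -422.4 + 492.3 + 234.3 = 304.2
Current account = 1915.6 + (-1.2) + 245.3 + 304.2 = 2463.9
(Excluded from the current account — financial account: acquisition of a foreign subsidiary by a resident firm (outward FDI) 969.6, foreign purchases of equities on the domestic stock exchange 848.9, domestic pension funds' purchases of foreign equities 1086.1, borrowing by resident firms from foreign banks 1123.0; capital account: sale of embassy land to a foreign government 71.9.)

2463.9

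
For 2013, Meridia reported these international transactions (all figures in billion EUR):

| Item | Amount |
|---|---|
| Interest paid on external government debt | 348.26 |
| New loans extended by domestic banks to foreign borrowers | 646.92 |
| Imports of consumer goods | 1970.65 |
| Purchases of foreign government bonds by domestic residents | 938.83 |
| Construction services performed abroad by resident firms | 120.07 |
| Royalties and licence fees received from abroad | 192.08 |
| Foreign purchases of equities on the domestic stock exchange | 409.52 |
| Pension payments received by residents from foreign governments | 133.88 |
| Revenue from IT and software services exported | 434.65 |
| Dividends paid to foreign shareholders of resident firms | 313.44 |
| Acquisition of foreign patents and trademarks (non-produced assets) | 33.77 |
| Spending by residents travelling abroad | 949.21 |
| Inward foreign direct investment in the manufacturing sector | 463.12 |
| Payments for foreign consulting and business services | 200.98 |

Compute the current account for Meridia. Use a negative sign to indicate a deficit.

Goods: -1970.65
Services: 192.08 + 120.07 - 949.21 - 200.98 + 434.65 = -403.39
Primary income: -313.44 - 348.26 = -661.70
Secondary income: 133.88
Current account = (-1970.65) + (-403.39) + (-661.70) + 133.88 = -2901.86
(Excluded from the current account — financial account: new loans extended by domestic banks to foreign borrowers 646.92, purchases of foreign government bonds by domestic residents 938.83, foreign purchases of equities on the domestic stock exchange 409.52, inward foreign direct investment in the manufacturing sector 463.12; capital account: acquisition of foreign patents and trademarks (non-produced assets) 33.77.)

-2901.86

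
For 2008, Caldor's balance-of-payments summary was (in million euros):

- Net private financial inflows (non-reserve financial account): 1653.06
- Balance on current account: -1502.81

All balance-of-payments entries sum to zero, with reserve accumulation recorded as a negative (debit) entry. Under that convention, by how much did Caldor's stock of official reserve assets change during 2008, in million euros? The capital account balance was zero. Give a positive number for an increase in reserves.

Official reserve transactions balance = -((-1502.81) + 1653.06) = -150.25
An accumulation of reserves is recorded as a debit (negative entry), so the change in the stock of reserves is the negative of that balance.
Change in official reserves = -(-150.25) = 150.25

150.25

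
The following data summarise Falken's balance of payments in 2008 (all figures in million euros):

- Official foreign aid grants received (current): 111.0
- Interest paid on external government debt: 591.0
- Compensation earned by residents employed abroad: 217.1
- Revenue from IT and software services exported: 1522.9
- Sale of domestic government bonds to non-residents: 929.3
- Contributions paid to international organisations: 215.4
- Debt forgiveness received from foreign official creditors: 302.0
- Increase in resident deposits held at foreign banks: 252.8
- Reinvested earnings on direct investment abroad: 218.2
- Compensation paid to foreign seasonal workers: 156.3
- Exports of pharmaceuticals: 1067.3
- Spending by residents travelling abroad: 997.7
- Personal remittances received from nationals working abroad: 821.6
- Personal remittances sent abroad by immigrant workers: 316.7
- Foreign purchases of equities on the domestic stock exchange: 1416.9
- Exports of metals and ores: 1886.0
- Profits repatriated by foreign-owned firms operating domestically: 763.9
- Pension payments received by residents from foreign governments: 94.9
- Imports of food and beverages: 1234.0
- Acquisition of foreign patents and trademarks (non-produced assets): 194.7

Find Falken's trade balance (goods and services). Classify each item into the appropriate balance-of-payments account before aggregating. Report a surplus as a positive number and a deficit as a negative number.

Goods: 1067.3 - 1234.0 + 1886.0 = 1719.3
Services: 1522.9 - 997.7 = 525.2
Trade balance = 1719.3 + 525.2 = 2244.5
(Excluded from the trade balance — secondary income: official foreign aid grants received (current) 111.0, contributions paid to international organisations 215.4, personal remittances received from nationals working abroad 821.6, personal remittances sent abroad by immigrant workers 316.7, pension payments received by residents from foreign governments 94.9; primary income: interest paid on external government debt 591.0, compensation earned by residents employed abroad 217.1, reinvested earnings on direct investment abroad 218.2, compensation paid to foreign seasonal workers 156.3, profits repatriated by foreign-owned firms operating domestically 763.9; financial account: sale of domestic government bonds to non-residents 929.3, increase in resident deposits held at foreign banks 252.8, foreign purchases of equities on the domestic stock exchange 1416.9; capital account: debt forgiveness received from foreign official creditors 302.0, acquisition of foreign patents and trademarks (non-produced assets) 194.7.)

2244.5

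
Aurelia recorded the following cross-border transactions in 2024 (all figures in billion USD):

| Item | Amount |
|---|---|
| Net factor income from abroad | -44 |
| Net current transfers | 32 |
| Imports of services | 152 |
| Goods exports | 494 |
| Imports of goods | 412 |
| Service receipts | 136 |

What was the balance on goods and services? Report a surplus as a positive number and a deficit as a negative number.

Goods balance = 494 - 412 = 82
Services balance = 136 - 152 = -16
Trade balance (goods + services) = 82 + (-16) = 66

66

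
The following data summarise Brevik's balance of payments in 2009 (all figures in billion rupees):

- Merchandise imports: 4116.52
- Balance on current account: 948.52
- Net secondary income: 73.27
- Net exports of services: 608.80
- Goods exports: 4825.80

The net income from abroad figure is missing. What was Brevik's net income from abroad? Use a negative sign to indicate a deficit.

Current account = goods balance + services balance + net primary income + net secondary income
Sum of the known components = 1391.35
Net income from abroad = CA - (known components) = 948.52 - 1391.35 = -442.83

-442.83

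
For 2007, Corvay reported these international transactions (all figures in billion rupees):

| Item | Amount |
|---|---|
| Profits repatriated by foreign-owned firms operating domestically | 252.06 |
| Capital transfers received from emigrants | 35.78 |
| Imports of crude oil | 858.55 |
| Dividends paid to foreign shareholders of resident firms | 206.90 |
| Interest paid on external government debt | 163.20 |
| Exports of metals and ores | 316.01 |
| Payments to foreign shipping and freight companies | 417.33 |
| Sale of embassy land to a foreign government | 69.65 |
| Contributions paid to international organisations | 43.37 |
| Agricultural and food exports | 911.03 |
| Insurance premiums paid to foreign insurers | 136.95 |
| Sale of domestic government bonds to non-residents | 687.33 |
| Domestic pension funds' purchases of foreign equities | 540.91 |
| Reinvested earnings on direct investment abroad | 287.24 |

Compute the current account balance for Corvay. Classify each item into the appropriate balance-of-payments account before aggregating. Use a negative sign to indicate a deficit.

-564.08

Goods: -858.55 + 911.03 + 316.01 = 368.49
Services: -136.95 - 417.33 = -554.28
Primary income: -252.06 + 287.24 - 206.90 - 163.20 = -334.92
Secondary income: -43.37
Current account = 368.49 + (-554.28) + (-334.92) + (-43.37) = -564.08
(Excluded from the current account — capital account: capital transfers received from emigrants 35.78, sale of embassy land to a foreign government 69.65; financial account: sale of domestic government bonds to non-residents 687.33, domestic pension funds' purchases of foreign equities 540.91.)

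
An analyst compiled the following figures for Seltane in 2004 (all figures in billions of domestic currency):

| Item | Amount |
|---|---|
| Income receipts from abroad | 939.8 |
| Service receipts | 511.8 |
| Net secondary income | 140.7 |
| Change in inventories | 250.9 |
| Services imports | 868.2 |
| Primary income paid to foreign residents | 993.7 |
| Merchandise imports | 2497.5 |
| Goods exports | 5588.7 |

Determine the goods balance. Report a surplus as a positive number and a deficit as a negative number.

Goods balance = 5588.7 - 2497.5 = 3091.2

3091.2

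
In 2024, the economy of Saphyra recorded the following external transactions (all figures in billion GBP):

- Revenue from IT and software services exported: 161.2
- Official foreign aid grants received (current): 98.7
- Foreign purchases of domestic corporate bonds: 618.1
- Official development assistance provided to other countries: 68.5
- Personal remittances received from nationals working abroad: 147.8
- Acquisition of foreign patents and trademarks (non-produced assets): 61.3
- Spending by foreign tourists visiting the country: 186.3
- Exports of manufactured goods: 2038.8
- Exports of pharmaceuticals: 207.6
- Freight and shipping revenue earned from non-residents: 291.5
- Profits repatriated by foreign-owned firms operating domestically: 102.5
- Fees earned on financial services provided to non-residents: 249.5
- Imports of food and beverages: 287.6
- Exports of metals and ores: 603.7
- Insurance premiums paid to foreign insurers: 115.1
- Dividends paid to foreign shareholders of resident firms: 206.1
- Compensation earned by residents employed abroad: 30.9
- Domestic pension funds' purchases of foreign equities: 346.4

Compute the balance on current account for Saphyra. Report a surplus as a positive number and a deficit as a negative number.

3236.2

Goods: 2038.8 - 287.6 + 603.7 + 207.6 = 2562.5
Services: 249.5 + 291.5 + 161.2 + 186.3 - 115.1 = 773.4
Primary income: -206.1 - 102.5 + 30.9 = -277.7
Secondary income: 147.8 + 98.7 - 68.5 = 178.0
Current account = 2562.5 + 773.4 + (-277.7) + 178.0 = 3236.2
(Excluded from the current account — financial account: foreign purchases of domestic corporate bonds 618.1, domestic pension funds' purchases of foreign equities 346.4; capital account: acquisition of foreign patents and trademarks (non-produced assets) 61.3.)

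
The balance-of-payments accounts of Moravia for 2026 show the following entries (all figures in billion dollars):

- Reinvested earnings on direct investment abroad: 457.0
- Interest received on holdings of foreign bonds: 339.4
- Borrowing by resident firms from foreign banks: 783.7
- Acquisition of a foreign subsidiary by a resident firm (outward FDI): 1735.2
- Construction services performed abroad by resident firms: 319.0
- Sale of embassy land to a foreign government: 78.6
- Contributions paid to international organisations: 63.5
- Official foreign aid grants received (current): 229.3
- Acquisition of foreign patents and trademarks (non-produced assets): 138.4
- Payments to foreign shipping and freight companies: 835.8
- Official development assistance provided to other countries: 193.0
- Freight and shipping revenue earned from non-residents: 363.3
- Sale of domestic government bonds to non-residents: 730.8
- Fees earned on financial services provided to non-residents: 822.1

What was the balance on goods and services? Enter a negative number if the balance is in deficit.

Services: -835.8 + 319.0 + 363.3 + 822.1 = 668.6
Trade balance = 0.0 + 668.6 = 668.6
(Excluded from the trade balance — primary income: reinvested earnings on direct investment abroad 457.0, interest received on holdings of foreign bonds 339.4; financial account: borrowing by resident firms from foreign banks 783.7, acquisition of a foreign subsidiary by a resident firm (outward FDI) 1735.2, sale of domestic government bonds to non-residents 730.8; capital account: sale of embassy land to a foreign government 78.6, acquisition of foreign patents and trademarks (non-produced assets) 138.4; secondary income: contributions paid to international organisations 63.5, official foreign aid grants received (current) 229.3, official development assistance provided to other countries 193.0.)

668.6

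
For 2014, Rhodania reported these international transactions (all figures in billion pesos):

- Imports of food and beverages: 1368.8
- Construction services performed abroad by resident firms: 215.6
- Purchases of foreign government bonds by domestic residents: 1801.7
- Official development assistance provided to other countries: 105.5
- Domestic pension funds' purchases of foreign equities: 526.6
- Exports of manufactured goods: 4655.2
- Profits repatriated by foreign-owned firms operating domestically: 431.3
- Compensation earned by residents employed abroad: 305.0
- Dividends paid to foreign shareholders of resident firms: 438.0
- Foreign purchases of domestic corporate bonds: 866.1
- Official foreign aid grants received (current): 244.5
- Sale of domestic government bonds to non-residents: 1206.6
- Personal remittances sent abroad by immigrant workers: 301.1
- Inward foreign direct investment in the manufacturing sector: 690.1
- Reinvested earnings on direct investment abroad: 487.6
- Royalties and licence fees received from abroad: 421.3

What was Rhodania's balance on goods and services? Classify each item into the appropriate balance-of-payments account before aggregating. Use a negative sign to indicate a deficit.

3923.3

Goods: 4655.2 - 1368.8 = 3286.4
Services: 421.3 + 215.6 = 636.9
Trade balance = 3286.4 + 636.9 = 3923.3
(Excluded from the trade balance — financial account: purchases of foreign government bonds by domestic residents 1801.7, domestic pension funds' purchases of foreign equities 526.6, foreign purchases of domestic corporate bonds 866.1, sale of domestic government bonds to non-residents 1206.6, inward foreign direct investment in the manufacturing sector 690.1; secondary income: official development assistance provided to other countries 105.5, official foreign aid grants received (current) 244.5, personal remittances sent abroad by immigrant workers 301.1; primary income: profits repatriated by foreign-owned firms operating domestically 431.3, compensation earned by residents employed abroad 305.0, dividends paid to foreign shareholders of resident firms 438.0, reinvested earnings on direct investment abroad 487.6.)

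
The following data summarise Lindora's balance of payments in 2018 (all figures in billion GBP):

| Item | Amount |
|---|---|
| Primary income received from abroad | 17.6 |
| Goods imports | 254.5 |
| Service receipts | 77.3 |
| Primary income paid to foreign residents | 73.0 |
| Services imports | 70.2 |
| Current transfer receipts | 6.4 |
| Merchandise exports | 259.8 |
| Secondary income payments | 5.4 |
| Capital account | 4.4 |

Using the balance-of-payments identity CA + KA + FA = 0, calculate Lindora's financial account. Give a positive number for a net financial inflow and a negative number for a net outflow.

37.6

Goods balance = 259.8 - 254.5 = 5.3
Services balance = 77.3 - 70.2 = 7.1
Trade balance (goods + services) = 5.3 + 7.1 = 12.4
Net primary income = 17.6 - 73.0 = -55.4
Net secondary income = 6.4 - 5.4 = 1.0
Current account = 12.4 + (-55.4) + 1.0 = -42.0
Financial account = -(-42.0 + 4.4) = 37.6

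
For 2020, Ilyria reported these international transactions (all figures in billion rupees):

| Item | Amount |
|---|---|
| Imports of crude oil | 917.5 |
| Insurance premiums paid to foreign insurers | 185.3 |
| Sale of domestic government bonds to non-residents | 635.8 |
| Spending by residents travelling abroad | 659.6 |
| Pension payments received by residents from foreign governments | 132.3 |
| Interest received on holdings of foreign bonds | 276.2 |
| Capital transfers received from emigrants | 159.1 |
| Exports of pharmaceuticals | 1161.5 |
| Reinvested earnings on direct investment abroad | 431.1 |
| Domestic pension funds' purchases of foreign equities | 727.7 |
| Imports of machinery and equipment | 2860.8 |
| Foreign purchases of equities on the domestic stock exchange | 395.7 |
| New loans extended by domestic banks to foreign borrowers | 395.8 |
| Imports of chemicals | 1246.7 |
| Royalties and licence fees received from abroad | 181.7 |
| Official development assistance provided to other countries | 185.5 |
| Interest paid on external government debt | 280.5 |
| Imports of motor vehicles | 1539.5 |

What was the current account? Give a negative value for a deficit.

-5692.6

Goods: -1539.5 - 2860.8 + 1161.5 - 1246.7 - 917.5 = -5403.0
Services: 181.7 - 659.6 - 185.3 = -663.2
Primary income: 276.2 + 431.1 - 280.5 = 426.8
Secondary income: -185.5 + 132.3 = -53.2
Current account = (-5403.0) + (-663.2) + 426.8 + (-53.2) = -5692.6
(Excluded from the current account — financial account: sale of domestic government bonds to non-residents 635.8, domestic pension funds' purchases of foreign equities 727.7, foreign purchases of equities on the domestic stock exchange 395.7, new loans extended by domestic banks to foreign borrowers 395.8; capital account: capital transfers received from emigrants 159.1.)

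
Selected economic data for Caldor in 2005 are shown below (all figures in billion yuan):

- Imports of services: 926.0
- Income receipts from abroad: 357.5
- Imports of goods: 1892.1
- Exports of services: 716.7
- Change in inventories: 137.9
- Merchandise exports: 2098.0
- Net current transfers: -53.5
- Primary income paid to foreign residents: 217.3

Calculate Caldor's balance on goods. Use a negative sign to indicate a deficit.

Goods balance = 2098.0 - 1892.1 = 205.9

205.9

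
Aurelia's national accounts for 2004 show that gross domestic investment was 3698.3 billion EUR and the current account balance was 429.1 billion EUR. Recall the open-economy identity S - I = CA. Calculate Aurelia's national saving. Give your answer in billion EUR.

4127.4

S = I + CA = 3698.3 + 429.1 = 4127.4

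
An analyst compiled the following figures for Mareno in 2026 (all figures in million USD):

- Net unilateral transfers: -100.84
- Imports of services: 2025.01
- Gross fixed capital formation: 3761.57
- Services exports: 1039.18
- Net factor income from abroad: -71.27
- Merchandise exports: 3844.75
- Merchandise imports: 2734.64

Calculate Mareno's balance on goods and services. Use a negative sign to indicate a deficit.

124.28

Goods balance = 3844.75 - 2734.64 = 1110.11
Services balance = 1039.18 - 2025.01 = -985.83
Trade balance (goods + services) = 1110.11 + (-985.83) = 124.28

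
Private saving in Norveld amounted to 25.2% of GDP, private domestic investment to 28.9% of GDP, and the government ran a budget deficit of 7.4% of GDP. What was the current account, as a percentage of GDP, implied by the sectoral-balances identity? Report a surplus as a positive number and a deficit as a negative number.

By the sectoral-balances identity, CA = (S_private - I) + (T - G).
Private balance = 25.2 - 28.9 = -3.7
Government balance (T - G) = -7.4
CA = -3.7 + (-7.4) = -11.1

-11.1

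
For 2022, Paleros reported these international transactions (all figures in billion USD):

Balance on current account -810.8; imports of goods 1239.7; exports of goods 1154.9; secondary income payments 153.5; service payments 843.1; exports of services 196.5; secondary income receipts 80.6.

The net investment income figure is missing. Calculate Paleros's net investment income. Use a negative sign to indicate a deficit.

Current account = goods balance + services balance + net primary income + net secondary income
Sum of the known components = -804.3
Net investment income = CA - (known components) = -810.8 - (-804.3) = -6.5

-6.5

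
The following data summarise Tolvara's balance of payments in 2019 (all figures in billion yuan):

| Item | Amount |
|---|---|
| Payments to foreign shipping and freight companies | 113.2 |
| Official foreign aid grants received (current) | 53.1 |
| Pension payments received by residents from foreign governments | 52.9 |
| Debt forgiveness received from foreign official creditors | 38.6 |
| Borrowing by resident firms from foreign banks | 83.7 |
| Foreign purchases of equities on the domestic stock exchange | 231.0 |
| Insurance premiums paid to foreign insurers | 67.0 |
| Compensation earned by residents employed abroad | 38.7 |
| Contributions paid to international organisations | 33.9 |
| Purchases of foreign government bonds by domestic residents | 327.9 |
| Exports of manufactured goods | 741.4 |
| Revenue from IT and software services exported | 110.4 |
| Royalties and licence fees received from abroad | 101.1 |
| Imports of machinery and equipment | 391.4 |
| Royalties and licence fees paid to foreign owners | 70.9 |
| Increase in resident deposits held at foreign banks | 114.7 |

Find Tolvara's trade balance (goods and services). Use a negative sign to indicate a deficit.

310.4

Goods: -391.4 + 741.4 = 350.0
Services: 110.4 - 67.0 - 113.2 + 101.1 - 70.9 = -39.6
Trade balance = 350.0 + (-39.6) = 310.4
(Excluded from the trade balance — secondary income: official foreign aid grants received (current) 53.1, pension payments received by residents from foreign governments 52.9, contributions paid to international organisations 33.9; capital account: debt forgiveness received from foreign official creditors 38.6; financial account: borrowing by resident firms from foreign banks 83.7, foreign purchases of equities on the domestic stock exchange 231.0, purchases of foreign government bonds by domestic residents 327.9, increase in resident deposits held at foreign banks 114.7; primary income: compensation earned by residents employed abroad 38.7.)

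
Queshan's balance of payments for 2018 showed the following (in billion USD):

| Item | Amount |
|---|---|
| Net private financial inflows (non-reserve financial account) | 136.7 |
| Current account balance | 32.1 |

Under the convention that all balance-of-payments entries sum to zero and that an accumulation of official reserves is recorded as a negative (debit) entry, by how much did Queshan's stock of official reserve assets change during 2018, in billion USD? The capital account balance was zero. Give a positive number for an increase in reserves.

Official reserve transactions balance = -(32.1 + 136.7) = -168.8
An accumulation of reserves is recorded as a debit (negative entry), so the change in the stock of reserves is the negative of that balance.
Change in official reserves = -(-168.8) = 168.8

168.8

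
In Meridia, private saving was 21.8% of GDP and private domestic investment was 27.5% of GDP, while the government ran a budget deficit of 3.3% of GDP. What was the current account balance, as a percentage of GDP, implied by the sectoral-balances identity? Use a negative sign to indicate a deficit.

By the sectoral-balances identity, CA = (S_private - I) + (T - G).
Private balance = 21.8 - 27.5 = -5.7
Government balance (T - G) = -3.3
CA = -5.7 + (-3.3) = -9.0

-9.0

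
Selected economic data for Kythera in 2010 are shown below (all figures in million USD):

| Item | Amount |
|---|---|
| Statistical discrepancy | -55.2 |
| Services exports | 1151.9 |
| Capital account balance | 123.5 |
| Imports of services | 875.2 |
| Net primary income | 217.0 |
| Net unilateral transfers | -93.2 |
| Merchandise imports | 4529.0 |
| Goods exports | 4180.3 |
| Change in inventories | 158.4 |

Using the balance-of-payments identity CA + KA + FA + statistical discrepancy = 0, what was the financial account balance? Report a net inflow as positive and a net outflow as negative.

-120.1

Goods balance = 4180.3 - 4529.0 = -348.7
Services balance = 1151.9 - 875.2 = 276.7
Trade balance (goods + services) = -348.7 + 276.7 = -72.0
Net primary income = 217.0
Net secondary income = -93.2
Current account = -72.0 + 217.0 + (-93.2) = 51.8
Financial account = -(51.8 + 123.5 + (-55.2)) = -120.1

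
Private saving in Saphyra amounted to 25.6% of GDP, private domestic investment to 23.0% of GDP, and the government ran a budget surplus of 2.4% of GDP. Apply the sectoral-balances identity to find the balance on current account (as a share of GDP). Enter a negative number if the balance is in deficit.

5.0

By the sectoral-balances identity, CA = (S_private - I) + (T - G).
Private balance = 25.6 - 23.0 = 2.6
Government balance (T - G) = 2.4
CA = 2.6 + 2.4 = 5.0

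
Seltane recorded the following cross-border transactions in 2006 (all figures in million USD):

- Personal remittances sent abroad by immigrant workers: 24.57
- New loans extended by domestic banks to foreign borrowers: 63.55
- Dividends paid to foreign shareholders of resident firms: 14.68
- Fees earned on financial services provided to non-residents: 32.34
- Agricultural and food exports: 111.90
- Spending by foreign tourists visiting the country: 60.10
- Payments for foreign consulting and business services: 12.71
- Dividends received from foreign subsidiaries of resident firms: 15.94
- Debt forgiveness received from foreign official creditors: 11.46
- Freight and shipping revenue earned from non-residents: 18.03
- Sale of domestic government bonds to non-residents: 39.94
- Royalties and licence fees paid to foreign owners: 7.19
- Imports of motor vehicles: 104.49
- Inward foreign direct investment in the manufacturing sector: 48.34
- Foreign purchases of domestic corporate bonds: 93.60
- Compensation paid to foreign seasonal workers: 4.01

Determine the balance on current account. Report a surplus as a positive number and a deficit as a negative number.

70.66

Goods: -104.49 + 111.90 = 7.41
Services: 18.03 + 32.34 - 12.71 + 60.10 - 7.19 = 90.57
Primary income: 15.94 - 14.68 - 4.01 = -2.75
Secondary income: -24.57
Current account = 7.41 + 90.57 + (-2.75) + (-24.57) = 70.66
(Excluded from the current account — financial account: new loans extended by domestic banks to foreign borrowers 63.55, sale of domestic government bonds to non-residents 39.94, inward foreign direct investment in the manufacturing sector 48.34, foreign purchases of domestic corporate bonds 93.60; capital account: debt forgiveness received from foreign official creditors 11.46.)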